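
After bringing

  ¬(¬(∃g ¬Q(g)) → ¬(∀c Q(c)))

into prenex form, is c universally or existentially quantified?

universal

Eliminate → and ↔ using ¬ and ∨.
  ¬(¬¬(∃g ¬Q(g)) ∨ ¬(∀c Q(c)))
Move each ¬ inward, flipping quantifiers it crosses:
  (∀g Q(g)) ∧ (∀c Q(c))
All bound variables are already distinct, so no renaming is needed.
Extract every quantifier outward, since the variables are now distinct and don't occur free across branches:
  ∀g ∀c (Q(g) ∧ Q(c))
The quantifier ∀c sits under an even number of negations (counting the antecedent side of each →), so it remains universal.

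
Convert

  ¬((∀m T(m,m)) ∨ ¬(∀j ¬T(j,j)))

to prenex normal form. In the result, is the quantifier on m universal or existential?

existential

Push ¬ through the quantifiers and connectives to reach negation normal form:
  (∃m ¬T(m,m)) ∧ (∀j ¬T(j,j))
Pull the quantifiers to the front (each side's bound variable is not free in the other side):
  ∃m ∀j (¬T(m,m) ∧ ¬T(j,j))
The quantifier ∀m sits under an odd number of negations, so it flips to ∃m.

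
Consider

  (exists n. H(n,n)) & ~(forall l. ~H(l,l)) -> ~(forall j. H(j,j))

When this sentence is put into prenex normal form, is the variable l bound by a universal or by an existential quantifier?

First replace A → B with ¬A ∨ B.
  ~((exists n. H(n,n)) & ~(forall l. ~H(l,l))) | ~(forall j. H(j,j))
Move each ¬ inward, flipping quantifiers it crosses:
  (forall n. ~H(n,n)) | (forall l. ~H(l,l)) | (exists j. ~H(j,j))
All bound variables are already distinct, so no renaming is needed.
Extract every quantifier outward, since the variables are now distinct and don't occur free across branches:
  forall n. forall l. exists j. (~H(n,n) | ~H(l,l) | ~H(j,j))
The quantifier forall l sits under an even number of negations (counting the antecedent side of each →), so it remains universal.

universal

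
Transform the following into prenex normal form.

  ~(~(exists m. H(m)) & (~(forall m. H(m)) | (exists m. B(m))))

exists m. forall x. forall q. (H(m) | H(x) & ~B(q))

Push ¬ through the quantifiers and connectives to reach negation normal form:
  (exists m. H(m)) | (forall m. H(m)) & (forall m. ~B(m))
Rename bound variables to avoid capture: m↦x, m↦q.
  (exists m. H(m)) | (forall x. H(x)) & (forall q. ~B(q))
Finally move all quantifiers to the prefix:
  exists m. forall x. forall q. (H(m) | H(x) & ~B(q))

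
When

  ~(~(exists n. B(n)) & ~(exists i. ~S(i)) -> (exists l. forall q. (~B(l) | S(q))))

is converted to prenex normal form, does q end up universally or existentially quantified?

Rewrite implications/biconditionals: A → B as ¬A ∨ B.
  ~(~(~(exists n. B(n)) & ~(exists i. ~S(i))) | (exists l. forall q. (~B(l) | S(q))))
Move each ¬ inward, flipping quantifiers it crosses:
  (forall n. ~B(n)) & (forall i. S(i)) & (forall l. exists q. (B(l) & ~S(q)))
Pull the quantifiers to the front (each side's bound variable is not free in the other side):
  forall n. forall i. forall l. exists q. (~B(n) & S(i) & B(l) & ~S(q))
The quantifier forall q sits under an odd number of negations (counting the antecedent side of each →), so it flips to exists q.

existential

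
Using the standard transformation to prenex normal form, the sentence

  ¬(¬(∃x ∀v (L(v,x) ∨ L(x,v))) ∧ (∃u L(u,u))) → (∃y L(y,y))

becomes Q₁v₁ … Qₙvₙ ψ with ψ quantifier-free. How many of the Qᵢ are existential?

Eliminate → and ↔ using ¬ and ∨.
  ¬¬(¬(∃x ∀v (L(v,x) ∨ L(x,v))) ∧ (∃u L(u,u))) ∨ (∃y L(y,y))
Push ¬ through the quantifiers and connectives to reach negation normal form:
  (∀x ∃v (¬L(v,x) ∧ ¬L(x,v))) ∧ (∃u L(u,u)) ∨ (∃y L(y,y))
All bound variables are already distinct, so no renaming is needed.
Extract every quantifier outward, since the variables are now distinct and don't occur free across branches:
  ∀x ∃v ∃u ∃y (¬L(v,x) ∧ ¬L(x,v) ∧ L(u,u) ∨ L(y,y))
The prefix is ∀x ∃v ∃u ∃y: 1 universal, 3 existential.

3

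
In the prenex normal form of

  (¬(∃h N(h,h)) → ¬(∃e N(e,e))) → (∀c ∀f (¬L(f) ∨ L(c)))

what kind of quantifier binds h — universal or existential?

universal

Rewrite implications/biconditionals: A → B as ¬A ∨ B.
  ¬(¬¬(∃h N(h,h)) ∨ ¬(∃e N(e,e))) ∨ (∀c ∀f (¬L(f) ∨ L(c)))
Drive negations inward (¬∀x A ≡ ∃x ¬A, ¬∃x A ≡ ∀x ¬A, De Morgan for ∧/∨):
  (∀h ¬N(h,h)) ∧ (∃e N(e,e)) ∨ (∀c ∀f (¬L(f) ∨ L(c)))
All bound variables are already distinct, so no renaming is needed.
Extract every quantifier outward, since the variables are now distinct and don't occur free across branches:
  ∀h ∃e ∀c ∀f (¬N(h,h) ∧ N(e,e) ∨ ¬L(f) ∨ L(c))
The quantifier ∃h sits under an odd number of negations (counting the antecedent side of each →), so it flips to ∀h.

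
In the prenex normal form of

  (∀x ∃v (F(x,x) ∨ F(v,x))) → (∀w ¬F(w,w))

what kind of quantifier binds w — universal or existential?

Eliminate → and ↔ using ¬ and ∨.
  ¬(∀x ∃v (F(x,x) ∨ F(v,x))) ∨ (∀w ¬F(w,w))
Push ¬ through the quantifiers and connectives to reach negation normal form:
  (∃x ∀v (¬F(x,x) ∧ ¬F(v,x))) ∨ (∀w ¬F(w,w))
All bound variables are already distinct, so no renaming is needed.
Pull the quantifiers to the front (each side's bound variable is not free in the other side):
  ∃x ∀v ∀w (¬F(x,x) ∧ ¬F(v,x) ∨ ¬F(w,w))
The quantifier ∀w sits under an even number of negations (counting the antecedent side of each →), so it remains universal.

universal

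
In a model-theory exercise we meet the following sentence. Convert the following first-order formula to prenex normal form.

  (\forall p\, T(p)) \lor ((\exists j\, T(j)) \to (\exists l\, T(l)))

\forall p\, \forall j\, \exists l\, (T(p) \lor \neg T(j) \lor T(l))

Rewrite implications/biconditionals: A → B as ¬A ∨ B.
  (\forall p\, T(p)) \lor \neg (\exists j\, T(j)) \lor (\exists l\, T(l))
Move each ¬ inward, flipping quantifiers it crosses:
  (\forall p\, T(p)) \lor (\forall j\, \neg T(j)) \lor (\exists l\, T(l))
All bound variables are already distinct, so no renaming is needed.
Finally move all quantifiers to the prefix:
  \forall p\, \forall j\, \exists l\, (T(p) \lor \neg T(j) \lor T(l))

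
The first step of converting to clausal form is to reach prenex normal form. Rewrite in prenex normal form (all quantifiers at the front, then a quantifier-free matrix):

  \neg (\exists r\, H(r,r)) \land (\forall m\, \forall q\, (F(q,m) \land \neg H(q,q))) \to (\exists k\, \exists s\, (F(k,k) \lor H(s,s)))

First replace A → B with ¬A ∨ B.
  \neg (\neg (\exists r\, H(r,r)) \land (\forall m\, \forall q\, (F(q,m) \land \neg H(q,q)))) \lor (\exists k\, \exists s\, (F(k,k) \lor H(s,s)))
Move each ¬ inward, flipping quantifiers it crosses:
  (\exists r\, H(r,r)) \lor (\exists m\, \exists q\, (\neg F(q,m) \lor H(q,q))) \lor (\exists k\, \exists s\, (F(k,k) \lor H(s,s)))
Pull the quantifiers to the front (each side's bound variable is not free in the other side):
  \exists r\, \exists m\, \exists q\, \exists k\, \exists s\, (H(r,r) \lor \neg F(q,m) \lor H(q,q) \lor F(k,k) \lor H(s,s))

\exists r\, \exists m\, \exists q\, \exists k\, \exists s\, (H(r,r) \lor \neg F(q,m) \lor H(q,q) \lor F(k,k) \lor H(s,s))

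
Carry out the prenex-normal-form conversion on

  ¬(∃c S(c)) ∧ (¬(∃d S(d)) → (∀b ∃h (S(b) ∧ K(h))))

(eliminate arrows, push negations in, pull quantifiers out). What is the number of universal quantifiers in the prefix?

2

Eliminate → and ↔ using ¬ and ∨.
  ¬(∃c S(c)) ∧ (¬¬(∃d S(d)) ∨ (∀b ∃h (S(b) ∧ K(h))))
Drive negations inward (¬∀x A ≡ ∃x ¬A, ¬∃x A ≡ ∀x ¬A, De Morgan for ∧/∨):
  (∀c ¬S(c)) ∧ ((∃d S(d)) ∨ (∀b ∃h (S(b) ∧ K(h))))
All bound variables are already distinct, so no renaming is needed.
Finally move all quantifiers to the prefix:
  ∀c ∃d ∀b ∃h (¬S(c) ∧ (S(d) ∨ S(b) ∧ K(h)))
The prefix is ∀c ∃d ∀b ∃h: 2 universal, 2 existential.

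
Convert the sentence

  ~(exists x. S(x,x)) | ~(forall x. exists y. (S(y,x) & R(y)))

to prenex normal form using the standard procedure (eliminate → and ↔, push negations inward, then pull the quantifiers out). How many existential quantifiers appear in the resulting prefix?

1

Move each ¬ inward, flipping quantifiers it crosses:
  (forall x. ~S(x,x)) | (exists x. forall y. (~S(y,x) | ~R(y)))
Rename bound variables to avoid capture: x↦t.
  (forall x. ~S(x,x)) | (exists t. forall y. (~S(y,t) | ~R(y)))
Extract every quantifier outward, since the variables are now distinct and don't occur free across branches:
  forall x. exists t. forall y. (~S(x,x) | ~S(y,t) | ~R(y))
The prefix is forall x exists t forall y: 2 universal, 1 existential.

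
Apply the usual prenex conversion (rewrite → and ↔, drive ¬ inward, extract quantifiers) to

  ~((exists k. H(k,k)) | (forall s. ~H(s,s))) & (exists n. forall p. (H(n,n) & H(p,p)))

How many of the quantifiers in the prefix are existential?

2

Drive negations inward (¬∀x A ≡ ∃x ¬A, ¬∃x A ≡ ∀x ¬A, De Morgan for ∧/∨):
  (forall k. ~H(k,k)) & (exists s. H(s,s)) & (exists n. forall p. (H(n,n) & H(p,p)))
All bound variables are already distinct, so no renaming is needed.
Extract every quantifier outward, since the variables are now distinct and don't occur free across branches:
  forall k. exists s. exists n. forall p. (~H(k,k) & H(s,s) & H(n,n) & H(p,p))
The prefix is forall k exists s exists n forall p: 2 universal, 2 existential.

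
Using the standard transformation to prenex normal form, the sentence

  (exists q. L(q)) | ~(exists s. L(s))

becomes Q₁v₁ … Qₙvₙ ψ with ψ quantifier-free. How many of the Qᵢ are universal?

Drive negations inward (¬∀x A ≡ ∃x ¬A, ¬∃x A ≡ ∀x ¬A, De Morgan for ∧/∨):
  (exists q. L(q)) | (forall s. ~L(s))
Extract every quantifier outward, since the variables are now distinct and don't occur free across branches:
  exists q. forall s. (L(q) | ~L(s))
The prefix is exists q forall s: 1 universal, 1 existential.

1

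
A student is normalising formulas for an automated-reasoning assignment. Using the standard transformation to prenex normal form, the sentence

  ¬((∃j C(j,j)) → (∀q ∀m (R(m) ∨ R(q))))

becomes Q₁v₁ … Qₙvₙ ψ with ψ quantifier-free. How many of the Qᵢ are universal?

First replace A → B with ¬A ∨ B.
  ¬(¬(∃j C(j,j)) ∨ (∀q ∀m (R(m) ∨ R(q))))
Push ¬ through the quantifiers and connectives to reach negation normal form:
  (∃j C(j,j)) ∧ (∃q ∃m (¬R(m) ∧ ¬R(q)))
All bound variables are already distinct, so no renaming is needed.
Extract every quantifier outward, since the variables are now distinct and don't occur free across branches:
  ∃j ∃q ∃m (C(j,j) ∧ ¬R(m) ∧ ¬R(q))
The prefix is ∃j ∃q ∃m: 0 universal, 3 existential.

0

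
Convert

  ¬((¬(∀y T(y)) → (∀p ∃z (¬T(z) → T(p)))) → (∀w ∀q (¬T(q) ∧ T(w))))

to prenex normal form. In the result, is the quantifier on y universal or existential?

Eliminate → and ↔ using ¬ and ∨.
  ¬(¬(¬¬(∀y T(y)) ∨ (∀p ∃z (¬¬T(z) ∨ T(p)))) ∨ (∀w ∀q (¬T(q) ∧ T(w))))
Move each ¬ inward, flipping quantifiers it crosses:
  ((∀y T(y)) ∨ (∀p ∃z (T(z) ∨ T(p)))) ∧ (∃w ∃q (T(q) ∨ ¬T(w)))
All bound variables are already distinct, so no renaming is needed.
Extract every quantifier outward, since the variables are now distinct and don't occur free across branches:
  ∀y ∀p ∃z ∃w ∃q ((T(y) ∨ T(z) ∨ T(p)) ∧ (T(q) ∨ ¬T(w)))
The quantifier ∀y sits under an even number of negations (counting the antecedent side of each →), so it remains universal.

universal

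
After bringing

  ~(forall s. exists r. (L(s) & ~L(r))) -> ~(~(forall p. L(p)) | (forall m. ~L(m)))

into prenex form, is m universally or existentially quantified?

Eliminate → and ↔ using ¬ and ∨.
  ~~(forall s. exists r. (L(s) & ~L(r))) | ~(~(forall p. L(p)) | (forall m. ~L(m)))
Move each ¬ inward, flipping quantifiers it crosses:
  (forall s. exists r. (L(s) & ~L(r))) | (forall p. L(p)) & (exists m. L(m))
Pull the quantifiers to the front (each side's bound variable is not free in the other side):
  forall s. exists r. forall p. exists m. (L(s) & ~L(r) | L(p) & L(m))
The quantifier forall m sits under an odd number of negations (counting the antecedent side of each →), so it flips to exists m.

existential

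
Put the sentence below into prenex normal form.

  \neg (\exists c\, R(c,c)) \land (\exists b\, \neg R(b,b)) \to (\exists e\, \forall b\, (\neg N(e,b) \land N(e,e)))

First replace A → B with ¬A ∨ B.
  \neg (\neg (\exists c\, R(c,c)) \land (\exists b\, \neg R(b,b))) \lor (\exists e\, \forall b\, (\neg N(e,b) \land N(e,e)))
Drive negations inward (¬∀x A ≡ ∃x ¬A, ¬∃x A ≡ ∀x ¬A, De Morgan for ∧/∨):
  (\exists c\, R(c,c)) \lor (\forall b\, R(b,b)) \lor (\exists e\, \forall b\, (\neg N(e,b) \land N(e,e)))
Standardize variables apart so no two quantifiers bind the same name: b↦x.
  (\exists c\, R(c,c)) \lor (\forall b\, R(b,b)) \lor (\exists e\, \forall x\, (\neg N(e,x) \land N(e,e)))
Extract every quantifier outward, since the variables are now distinct and don't occur free across branches:
  \exists c\, \forall b\, \exists e\, \forall x\, (R(c,c) \lor R(b,b) \lor \neg N(e,x) \land N(e,e))

\exists c\, \forall b\, \exists e\, \forall x\, (R(c,c) \lor R(b,b) \lor \neg N(e,x) \land N(e,e))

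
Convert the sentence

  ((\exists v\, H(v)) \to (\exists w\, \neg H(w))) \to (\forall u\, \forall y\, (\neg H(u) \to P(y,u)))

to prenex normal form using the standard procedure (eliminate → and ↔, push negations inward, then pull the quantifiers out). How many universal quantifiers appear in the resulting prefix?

3

Eliminate → and ↔ using ¬ and ∨.
  \neg (\neg (\exists v\, H(v)) \lor (\exists w\, \neg H(w))) \lor (\forall u\, \forall y\, (\neg \neg H(u) \lor P(y,u)))
Push ¬ through the quantifiers and connectives to reach negation normal form:
  (\exists v\, H(v)) \land (\forall w\, H(w)) \lor (\forall u\, \forall y\, (H(u) \lor P(y,u)))
All bound variables are already distinct, so no renaming is needed.
Pull the quantifiers to the front (each side's bound variable is not free in the other side):
  \exists v\, \forall w\, \forall u\, \forall y\, (H(v) \land H(w) \lor H(u) \lor P(y,u))
The prefix is \exists v \forall w \forall u \forall y: 3 universal, 1 existential.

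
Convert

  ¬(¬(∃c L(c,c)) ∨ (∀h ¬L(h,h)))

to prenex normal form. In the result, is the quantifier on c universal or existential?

Push ¬ through the quantifiers and connectives to reach negation normal form:
  (∃c L(c,c)) ∧ (∃h L(h,h))
Pull the quantifiers to the front (each side's bound variable is not free in the other side):
  ∃c ∃h (L(c,c) ∧ L(h,h))
The quantifier ∃c sits under an even number of negations, so it remains existential.

existential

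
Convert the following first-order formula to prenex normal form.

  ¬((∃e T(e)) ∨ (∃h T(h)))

Move each ¬ inward, flipping quantifiers it crosses:
  (∀e ¬T(e)) ∧ (∀h ¬T(h))
Pull the quantifiers to the front (each side's bound variable is not free in the other side):
  ∀e ∀h (¬T(e) ∧ ¬T(h))

∀e ∀h (¬T(e) ∧ ¬T(h))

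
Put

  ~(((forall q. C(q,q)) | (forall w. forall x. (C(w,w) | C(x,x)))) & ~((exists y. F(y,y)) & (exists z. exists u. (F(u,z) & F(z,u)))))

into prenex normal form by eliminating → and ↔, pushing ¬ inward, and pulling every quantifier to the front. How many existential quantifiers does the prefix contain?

Push ¬ through the quantifiers and connectives to reach negation normal form:
  (exists q. ~C(q,q)) & (exists w. exists x. (~C(w,w) & ~C(x,x))) | (exists y. F(y,y)) & (exists z. exists u. (F(u,z) & F(z,u)))
All bound variables are already distinct, so no renaming is needed.
Pull the quantifiers to the front (each side's bound variable is not free in the other side):
  exists q. exists w. exists x. exists y. exists z. exists u. (~C(q,q) & ~C(w,w) & ~C(x,x) | F(y,y) & F(u,z) & F(z,u))
The prefix is exists q exists w exists x exists y exists z exists u: 0 universal, 6 existential.

6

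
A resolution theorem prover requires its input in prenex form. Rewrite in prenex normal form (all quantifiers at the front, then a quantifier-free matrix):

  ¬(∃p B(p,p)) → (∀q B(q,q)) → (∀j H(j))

First replace A → B with ¬A ∨ B.
  ¬¬(∃p B(p,p)) ∨ ¬(∀q B(q,q)) ∨ (∀j H(j))
Drive negations inward (¬∀x A ≡ ∃x ¬A, ¬∃x A ≡ ∀x ¬A, De Morgan for ∧/∨):
  (∃p B(p,p)) ∨ (∃q ¬B(q,q)) ∨ (∀j H(j))
Extract every quantifier outward, since the variables are now distinct and don't occur free across branches:
  ∃p ∃q ∀j (B(p,p) ∨ ¬B(q,q) ∨ H(j))

∃p ∃q ∀j (B(p,p) ∨ ¬B(q,q) ∨ H(j))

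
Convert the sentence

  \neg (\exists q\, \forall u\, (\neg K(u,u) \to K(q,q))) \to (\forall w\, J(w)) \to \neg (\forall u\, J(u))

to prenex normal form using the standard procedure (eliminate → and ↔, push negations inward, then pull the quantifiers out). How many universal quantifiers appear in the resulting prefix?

1

Eliminate → and ↔ using ¬ and ∨.
  \neg \neg (\exists q\, \forall u\, (\neg \neg K(u,u) \lor K(q,q))) \lor \neg (\forall w\, J(w)) \lor \neg (\forall u\, J(u))
Drive negations inward (¬∀x A ≡ ∃x ¬A, ¬∃x A ≡ ∀x ¬A, De Morgan for ∧/∨):
  (\exists q\, \forall u\, (K(u,u) \lor K(q,q))) \lor (\exists w\, \neg J(w)) \lor (\exists u\, \neg J(u))
Standardize variables apart so no two quantifiers bind the same name: u↦x.
  (\exists q\, \forall u\, (K(u,u) \lor K(q,q))) \lor (\exists w\, \neg J(w)) \lor (\exists x\, \neg J(x))
Finally move all quantifiers to the prefix:
  \exists q\, \forall u\, \exists w\, \exists x\, (K(u,u) \lor K(q,q) \lor \neg J(w) \lor \neg J(x))
The prefix is \exists q \forall u \exists w \exists x: 1 universal, 3 existential.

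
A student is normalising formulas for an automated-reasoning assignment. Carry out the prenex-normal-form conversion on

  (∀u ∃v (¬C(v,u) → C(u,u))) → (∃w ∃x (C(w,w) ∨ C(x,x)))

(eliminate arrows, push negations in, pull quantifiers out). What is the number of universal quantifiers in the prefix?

First replace A → B with ¬A ∨ B.
  ¬(∀u ∃v (¬¬C(v,u) ∨ C(u,u))) ∨ (∃w ∃x (C(w,w) ∨ C(x,x)))
Drive negations inward (¬∀x A ≡ ∃x ¬A, ¬∃x A ≡ ∀x ¬A, De Morgan for ∧/∨):
  (∃u ∀v (¬C(v,u) ∧ ¬C(u,u))) ∨ (∃w ∃x (C(w,w) ∨ C(x,x)))
All bound variables are already distinct, so no renaming is needed.
Extract every quantifier outward, since the variables are now distinct and don't occur free across branches:
  ∃u ∀v ∃w ∃x (¬C(v,u) ∧ ¬C(u,u) ∨ C(w,w) ∨ C(x,x))
The prefix is ∃u ∀v ∃w ∃x: 1 universal, 3 existential.

1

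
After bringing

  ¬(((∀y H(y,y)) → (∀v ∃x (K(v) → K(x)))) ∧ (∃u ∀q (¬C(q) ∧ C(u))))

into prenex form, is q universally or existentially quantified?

Eliminate → and ↔ using ¬ and ∨.
  ¬((¬(∀y H(y,y)) ∨ (∀v ∃x (¬K(v) ∨ K(x)))) ∧ (∃u ∀q (¬C(q) ∧ C(u))))
Move each ¬ inward, flipping quantifiers it crosses:
  (∀y H(y,y)) ∧ (∃v ∀x (K(v) ∧ ¬K(x))) ∨ (∀u ∃q (C(q) ∨ ¬C(u)))
All bound variables are already distinct, so no renaming is needed.
Pull the quantifiers to the front (each side's bound variable is not free in the other side):
  ∀y ∃v ∀x ∀u ∃q (H(y,y) ∧ K(v) ∧ ¬K(x) ∨ C(q) ∨ ¬C(u))
The quantifier ∀q sits under an odd number of negations (counting the antecedent side of each →), so it flips to ∃q.

existential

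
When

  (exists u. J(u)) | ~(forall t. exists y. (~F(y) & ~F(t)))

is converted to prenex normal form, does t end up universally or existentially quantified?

Move each ¬ inward, flipping quantifiers it crosses:
  (exists u. J(u)) | (exists t. forall y. (F(y) | F(t)))
All bound variables are already distinct, so no renaming is needed.
Pull the quantifiers to the front (each side's bound variable is not free in the other side):
  exists u. exists t. forall y. (J(u) | F(y) | F(t))
The quantifier forall t sits under an odd number of negations, so it flips to exists t.

existential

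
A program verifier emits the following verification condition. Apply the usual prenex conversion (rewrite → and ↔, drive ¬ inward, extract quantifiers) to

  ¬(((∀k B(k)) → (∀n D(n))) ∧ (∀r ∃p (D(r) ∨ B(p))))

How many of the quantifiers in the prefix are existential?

Rewrite implications/biconditionals: A → B as ¬A ∨ B.
  ¬((¬(∀k B(k)) ∨ (∀n D(n))) ∧ (∀r ∃p (D(r) ∨ B(p))))
Move each ¬ inward, flipping quantifiers it crosses:
  (∀k B(k)) ∧ (∃n ¬D(n)) ∨ (∃r ∀p (¬D(r) ∧ ¬B(p)))
Finally move all quantifiers to the prefix:
  ∀k ∃n ∃r ∀p (B(k) ∧ ¬D(n) ∨ ¬D(r) ∧ ¬B(p))
The prefix is ∀k ∃n ∃r ∀p: 2 universal, 2 existential.

2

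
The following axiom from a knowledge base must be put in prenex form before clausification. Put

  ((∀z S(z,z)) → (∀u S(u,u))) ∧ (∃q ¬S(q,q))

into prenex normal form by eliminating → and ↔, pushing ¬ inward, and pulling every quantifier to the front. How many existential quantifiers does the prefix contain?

2

Rewrite implications/biconditionals: A → B as ¬A ∨ B.
  (¬(∀z S(z,z)) ∨ (∀u S(u,u))) ∧ (∃q ¬S(q,q))
Drive negations inward (¬∀x A ≡ ∃x ¬A, ¬∃x A ≡ ∀x ¬A, De Morgan for ∧/∨):
  ((∃z ¬S(z,z)) ∨ (∀u S(u,u))) ∧ (∃q ¬S(q,q))
Extract every quantifier outward, since the variables are now distinct and don't occur free across branches:
  ∃z ∀u ∃q ((¬S(z,z) ∨ S(u,u)) ∧ ¬S(q,q))
The prefix is ∃z ∀u ∃q: 1 universal, 2 existential.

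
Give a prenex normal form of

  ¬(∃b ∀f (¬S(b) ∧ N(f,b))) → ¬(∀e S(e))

∃b ∀f ∃e (¬S(b) ∧ N(f,b) ∨ ¬S(e))

Eliminate → and ↔ using ¬ and ∨.
  ¬¬(∃b ∀f (¬S(b) ∧ N(f,b))) ∨ ¬(∀e S(e))
Drive negations inward (¬∀x A ≡ ∃x ¬A, ¬∃x A ≡ ∀x ¬A, De Morgan for ∧/∨):
  (∃b ∀f (¬S(b) ∧ N(f,b))) ∨ (∃e ¬S(e))
All bound variables are already distinct, so no renaming is needed.
Extract every quantifier outward, since the variables are now distinct and don't occur free across branches:
  ∃b ∀f ∃e (¬S(b) ∧ N(f,b) ∨ ¬S(e))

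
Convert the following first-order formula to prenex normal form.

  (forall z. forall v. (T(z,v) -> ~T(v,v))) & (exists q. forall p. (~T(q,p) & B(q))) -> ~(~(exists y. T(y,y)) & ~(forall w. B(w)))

Eliminate → and ↔ using ¬ and ∨.
  ~((forall z. forall v. (~T(z,v) | ~T(v,v))) & (exists q. forall p. (~T(q,p) & B(q)))) | ~(~(exists y. T(y,y)) & ~(forall w. B(w)))
Move each ¬ inward, flipping quantifiers it crosses:
  (exists z. exists v. (T(z,v) & T(v,v))) | (forall q. exists p. (T(q,p) | ~B(q))) | (exists y. T(y,y)) | (forall w. B(w))
Pull the quantifiers to the front (each side's bound variable is not free in the other side):
  exists z. exists v. forall q. exists p. exists y. forall w. (T(z,v) & T(v,v) | T(q,p) | ~B(q) | T(y,y) | B(w))

exists z. exists v. forall q. exists p. exists y. forall w. (T(z,v) & T(v,v) | T(q,p) | ~B(q) | T(y,y) | B(w))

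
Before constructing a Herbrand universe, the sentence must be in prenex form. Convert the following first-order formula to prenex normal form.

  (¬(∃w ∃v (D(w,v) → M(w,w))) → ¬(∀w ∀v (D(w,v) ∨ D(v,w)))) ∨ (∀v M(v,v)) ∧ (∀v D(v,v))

Rewrite implications/biconditionals: A → B as ¬A ∨ B.
  ¬¬(∃w ∃v (¬D(w,v) ∨ M(w,w))) ∨ ¬(∀w ∀v (D(w,v) ∨ D(v,w))) ∨ (∀v M(v,v)) ∧ (∀v D(v,v))
Move each ¬ inward, flipping quantifiers it crosses:
  (∃w ∃v (¬D(w,v) ∨ M(w,w))) ∨ (∃w ∃v (¬D(w,v) ∧ ¬D(v,w))) ∨ (∀v M(v,v)) ∧ (∀v D(v,v))
Standardize variables apart so no two quantifiers bind the same name: w↦b, v↦y1, v↦u, v↦p.
  (∃w ∃v (¬D(w,v) ∨ M(w,w))) ∨ (∃b ∃y1 (¬D(b,y1) ∧ ¬D(y1,b))) ∨ (∀u M(u,u)) ∧ (∀p D(p,p))
Extract every quantifier outward, since the variables are now distinct and don't occur free across branches:
  ∃w ∃v ∃b ∃y1 ∀u ∀p (¬D(w,v) ∨ M(w,w) ∨ ¬D(b,y1) ∧ ¬D(y1,b) ∨ M(u,u) ∧ D(p,p))

∃w ∃v ∃b ∃y1 ∀u ∀p (¬D(w,v) ∨ M(w,w) ∨ ¬D(b,y1) ∧ ¬D(y1,b) ∨ M(u,u) ∧ D(p,p))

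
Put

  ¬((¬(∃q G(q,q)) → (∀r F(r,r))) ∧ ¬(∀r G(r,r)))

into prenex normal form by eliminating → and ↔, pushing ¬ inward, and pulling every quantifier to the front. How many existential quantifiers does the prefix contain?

Eliminate → and ↔ using ¬ and ∨.
  ¬((¬¬(∃q G(q,q)) ∨ (∀r F(r,r))) ∧ ¬(∀r G(r,r)))
Push ¬ through the quantifiers and connectives to reach negation normal form:
  (∀q ¬G(q,q)) ∧ (∃r ¬F(r,r)) ∨ (∀r G(r,r))
Rename bound variables to avoid capture: r↦x.
  (∀q ¬G(q,q)) ∧ (∃r ¬F(r,r)) ∨ (∀x G(x,x))
Extract every quantifier outward, since the variables are now distinct and don't occur free across branches:
  ∀q ∃r ∀x (¬G(q,q) ∧ ¬F(r,r) ∨ G(x,x))
The prefix is ∀q ∃r ∀x: 2 universal, 1 existential.

1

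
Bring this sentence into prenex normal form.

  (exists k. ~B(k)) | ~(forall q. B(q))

Move each ¬ inward, flipping quantifiers it crosses:
  (exists k. ~B(k)) | (exists q. ~B(q))
Pull the quantifiers to the front (each side's bound variable is not free in the other side):
  exists k. exists q. (~B(k) | ~B(q))

exists k. exists q. (~B(k) | ~B(q))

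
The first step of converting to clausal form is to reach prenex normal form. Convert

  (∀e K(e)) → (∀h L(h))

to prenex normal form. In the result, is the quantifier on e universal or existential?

existential

Rewrite implications/biconditionals: A → B as ¬A ∨ B.
  ¬(∀e K(e)) ∨ (∀h L(h))
Drive negations inward (¬∀x A ≡ ∃x ¬A, ¬∃x A ≡ ∀x ¬A, De Morgan for ∧/∨):
  (∃e ¬K(e)) ∨ (∀h L(h))
All bound variables are already distinct, so no renaming is needed.
Pull the quantifiers to the front (each side's bound variable is not free in the other side):
  ∃e ∀h (¬K(e) ∨ L(h))
The quantifier ∀e sits under an odd number of negations (counting the antecedent side of each →), so it flips to ∃e.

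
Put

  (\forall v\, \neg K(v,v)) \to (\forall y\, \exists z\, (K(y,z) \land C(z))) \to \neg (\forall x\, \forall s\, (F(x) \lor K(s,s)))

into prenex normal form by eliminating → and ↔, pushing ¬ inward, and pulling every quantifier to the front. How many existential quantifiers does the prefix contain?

First replace A → B with ¬A ∨ B.
  \neg (\forall v\, \neg K(v,v)) \lor \neg (\forall y\, \exists z\, (K(y,z) \land C(z))) \lor \neg (\forall x\, \forall s\, (F(x) \lor K(s,s)))
Drive negations inward (¬∀x A ≡ ∃x ¬A, ¬∃x A ≡ ∀x ¬A, De Morgan for ∧/∨):
  (\exists v\, K(v,v)) \lor (\exists y\, \forall z\, (\neg K(y,z) \lor \neg C(z))) \lor (\exists x\, \exists s\, (\neg F(x) \land \neg K(s,s)))
All bound variables are already distinct, so no renaming is needed.
Pull the quantifiers to the front (each side's bound variable is not free in the other side):
  \exists v\, \exists y\, \forall z\, \exists x\, \exists s\, (K(v,v) \lor \neg K(y,z) \lor \neg C(z) \lor \neg F(x) \land \neg K(s,s))
The prefix is \exists v \exists y \forall z \exists x \exists s: 1 universal, 4 existential.

4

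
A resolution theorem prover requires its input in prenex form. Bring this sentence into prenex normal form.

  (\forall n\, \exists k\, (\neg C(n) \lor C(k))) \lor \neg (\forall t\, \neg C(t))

Push ¬ through the quantifiers and connectives to reach negation normal form:
  (\forall n\, \exists k\, (\neg C(n) \lor C(k))) \lor (\exists t\, C(t))
Extract every quantifier outward, since the variables are now distinct and don't occur free across branches:
  \forall n\, \exists k\, \exists t\, (\neg C(n) \lor C(k) \lor C(t))

\forall n\, \exists k\, \exists t\, (\neg C(n) \lor C(k) \lor C(t))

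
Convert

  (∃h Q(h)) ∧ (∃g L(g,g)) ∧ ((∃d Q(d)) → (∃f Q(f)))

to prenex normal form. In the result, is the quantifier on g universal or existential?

existential

Eliminate → and ↔ using ¬ and ∨.
  (∃h Q(h)) ∧ (∃g L(g,g)) ∧ (¬(∃d Q(d)) ∨ (∃f Q(f)))
Drive negations inward (¬∀x A ≡ ∃x ¬A, ¬∃x A ≡ ∀x ¬A, De Morgan for ∧/∨):
  (∃h Q(h)) ∧ (∃g L(g,g)) ∧ ((∀d ¬Q(d)) ∨ (∃f Q(f)))
All bound variables are already distinct, so no renaming is needed.
Extract every quantifier outward, since the variables are now distinct and don't occur free across branches:
  ∃h ∃g ∀d ∃f (Q(h) ∧ L(g,g) ∧ (¬Q(d) ∨ Q(f)))
The quantifier ∃g sits under an even number of negations (counting the antecedent side of each →), so it remains existential.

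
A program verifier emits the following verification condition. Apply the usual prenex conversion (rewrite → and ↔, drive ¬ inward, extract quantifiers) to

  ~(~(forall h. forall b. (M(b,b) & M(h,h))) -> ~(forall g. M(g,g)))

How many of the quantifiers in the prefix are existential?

Rewrite implications/biconditionals: A → B as ¬A ∨ B.
  ~(~~(forall h. forall b. (M(b,b) & M(h,h))) | ~(forall g. M(g,g)))
Drive negations inward (¬∀x A ≡ ∃x ¬A, ¬∃x A ≡ ∀x ¬A, De Morgan for ∧/∨):
  (exists h. exists b. (~M(b,b) | ~M(h,h))) & (forall g. M(g,g))
All bound variables are already distinct, so no renaming is needed.
Pull the quantifiers to the front (each side's bound variable is not free in the other side):
  exists h. exists b. forall g. ((~M(b,b) | ~M(h,h)) & M(g,g))
The prefix is exists h exists b forall g: 1 universal, 2 existential.

2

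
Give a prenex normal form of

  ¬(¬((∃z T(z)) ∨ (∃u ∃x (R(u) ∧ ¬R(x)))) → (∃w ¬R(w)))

∀z ∀u ∀x ∀w (¬T(z) ∧ (¬R(u) ∨ R(x)) ∧ R(w))

First replace A → B with ¬A ∨ B.
  ¬(¬¬((∃z T(z)) ∨ (∃u ∃x (R(u) ∧ ¬R(x)))) ∨ (∃w ¬R(w)))
Push ¬ through the quantifiers and connectives to reach negation normal form:
  (∀z ¬T(z)) ∧ (∀u ∀x (¬R(u) ∨ R(x))) ∧ (∀w R(w))
Extract every quantifier outward, since the variables are now distinct and don't occur free across branches:
  ∀z ∀u ∀x ∀w (¬T(z) ∧ (¬R(u) ∨ R(x)) ∧ R(w))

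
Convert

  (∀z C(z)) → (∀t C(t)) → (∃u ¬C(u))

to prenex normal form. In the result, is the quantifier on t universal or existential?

existential

Eliminate → and ↔ using ¬ and ∨.
  ¬(∀z C(z)) ∨ ¬(∀t C(t)) ∨ (∃u ¬C(u))
Drive negations inward (¬∀x A ≡ ∃x ¬A, ¬∃x A ≡ ∀x ¬A, De Morgan for ∧/∨):
  (∃z ¬C(z)) ∨ (∃t ¬C(t)) ∨ (∃u ¬C(u))
All bound variables are already distinct, so no renaming is needed.
Pull the quantifiers to the front (each side's bound variable is not free in the other side):
  ∃z ∃t ∃u (¬C(z) ∨ ¬C(t) ∨ ¬C(u))
The quantifier ∀t sits under an odd number of negations (counting the antecedent side of each →), so it flips to ∃t.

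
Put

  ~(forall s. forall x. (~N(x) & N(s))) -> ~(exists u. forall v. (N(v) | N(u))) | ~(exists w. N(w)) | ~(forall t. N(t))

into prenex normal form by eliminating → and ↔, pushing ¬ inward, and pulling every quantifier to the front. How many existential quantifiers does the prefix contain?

2

Rewrite implications/biconditionals: A → B as ¬A ∨ B.
  ~~(forall s. forall x. (~N(x) & N(s))) | ~(exists u. forall v. (N(v) | N(u))) | ~(exists w. N(w)) | ~(forall t. N(t))
Drive negations inward (¬∀x A ≡ ∃x ¬A, ¬∃x A ≡ ∀x ¬A, De Morgan for ∧/∨):
  (forall s. forall x. (~N(x) & N(s))) | (forall u. exists v. (~N(v) & ~N(u))) | (forall w. ~N(w)) | (exists t. ~N(t))
All bound variables are already distinct, so no renaming is needed.
Pull the quantifiers to the front (each side's bound variable is not free in the other side):
  forall s. forall x. forall u. exists v. forall w. exists t. (~N(x) & N(s) | ~N(v) & ~N(u) | ~N(w) | ~N(t))
The prefix is forall s forall x forall u exists v forall w exists t: 4 universal, 2 existential.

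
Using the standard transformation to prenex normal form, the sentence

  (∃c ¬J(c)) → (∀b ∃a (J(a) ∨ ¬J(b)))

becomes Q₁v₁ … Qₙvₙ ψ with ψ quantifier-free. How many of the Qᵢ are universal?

2

Eliminate → and ↔ using ¬ and ∨.
  ¬(∃c ¬J(c)) ∨ (∀b ∃a (J(a) ∨ ¬J(b)))
Push ¬ through the quantifiers and connectives to reach negation normal form:
  (∀c J(c)) ∨ (∀b ∃a (J(a) ∨ ¬J(b)))
All bound variables are already distinct, so no renaming is needed.
Extract every quantifier outward, since the variables are now distinct and don't occur free across branches:
  ∀c ∀b ∃a (J(c) ∨ J(a) ∨ ¬J(b))
The prefix is ∀c ∀b ∃a: 2 universal, 1 existential.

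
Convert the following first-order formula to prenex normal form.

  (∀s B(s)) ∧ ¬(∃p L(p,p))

∀s ∀p (B(s) ∧ ¬L(p,p))

Drive negations inward (¬∀x A ≡ ∃x ¬A, ¬∃x A ≡ ∀x ¬A, De Morgan for ∧/∨):
  (∀s B(s)) ∧ (∀p ¬L(p,p))
All bound variables are already distinct, so no renaming is needed.
Finally move all quantifiers to the prefix:
  ∀s ∀p (B(s) ∧ ¬L(p,p))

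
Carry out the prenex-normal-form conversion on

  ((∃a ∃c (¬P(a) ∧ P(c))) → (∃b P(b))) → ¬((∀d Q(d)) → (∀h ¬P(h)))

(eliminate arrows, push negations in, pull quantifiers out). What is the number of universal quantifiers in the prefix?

2

First replace A → B with ¬A ∨ B.
  ¬(¬(∃a ∃c (¬P(a) ∧ P(c))) ∨ (∃b P(b))) ∨ ¬(¬(∀d Q(d)) ∨ (∀h ¬P(h)))
Move each ¬ inward, flipping quantifiers it crosses:
  (∃a ∃c (¬P(a) ∧ P(c))) ∧ (∀b ¬P(b)) ∨ (∀d Q(d)) ∧ (∃h P(h))
Finally move all quantifiers to the prefix:
  ∃a ∃c ∀b ∀d ∃h (¬P(a) ∧ P(c) ∧ ¬P(b) ∨ Q(d) ∧ P(h))
The prefix is ∃a ∃c ∀b ∀d ∃h: 2 universal, 3 existential.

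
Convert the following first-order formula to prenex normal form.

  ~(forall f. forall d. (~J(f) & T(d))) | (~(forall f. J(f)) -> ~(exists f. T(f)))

First replace A → B with ¬A ∨ B.
  ~(forall f. forall d. (~J(f) & T(d))) | ~~(forall f. J(f)) | ~(exists f. T(f))
Move each ¬ inward, flipping quantifiers it crosses:
  (exists f. exists d. (J(f) | ~T(d))) | (forall f. J(f)) | (forall f. ~T(f))
Standardize variables apart so no two quantifiers bind the same name: f↦x, f↦u1.
  (exists f. exists d. (J(f) | ~T(d))) | (forall x. J(x)) | (forall u1. ~T(u1))
Pull the quantifiers to the front (each side's bound variable is not free in the other side):
  exists f. exists d. forall x. forall u1. (J(f) | ~T(d) | J(x) | ~T(u1))

exists f. exists d. forall x. forall u1. (J(f) | ~T(d) | J(x) | ~T(u1))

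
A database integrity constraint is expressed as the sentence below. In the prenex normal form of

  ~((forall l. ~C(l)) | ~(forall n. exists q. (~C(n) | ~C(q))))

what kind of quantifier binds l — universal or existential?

Move each ¬ inward, flipping quantifiers it crosses:
  (exists l. C(l)) & (forall n. exists q. (~C(n) | ~C(q)))
Extract every quantifier outward, since the variables are now distinct and don't occur free across branches:
  exists l. forall n. exists q. (C(l) & (~C(n) | ~C(q)))
The quantifier forall l sits under an odd number of negations, so it flips to exists l.

existential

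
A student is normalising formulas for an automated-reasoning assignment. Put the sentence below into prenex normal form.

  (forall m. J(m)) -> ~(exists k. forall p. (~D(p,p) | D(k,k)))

exists m. forall k. exists p. (~J(m) | D(p,p) & ~D(k,k))

Eliminate → and ↔ using ¬ and ∨.
  ~(forall m. J(m)) | ~(exists k. forall p. (~D(p,p) | D(k,k)))
Push ¬ through the quantifiers and connectives to reach negation normal form:
  (exists m. ~J(m)) | (forall k. exists p. (D(p,p) & ~D(k,k)))
All bound variables are already distinct, so no renaming is needed.
Pull the quantifiers to the front (each side's bound variable is not free in the other side):
  exists m. forall k. exists p. (~J(m) | D(p,p) & ~D(k,k))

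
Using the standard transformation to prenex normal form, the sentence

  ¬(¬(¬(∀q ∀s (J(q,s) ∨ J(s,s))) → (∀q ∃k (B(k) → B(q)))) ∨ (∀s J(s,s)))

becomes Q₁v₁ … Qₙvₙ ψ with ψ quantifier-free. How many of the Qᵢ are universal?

3

Eliminate → and ↔ using ¬ and ∨.
  ¬(¬(¬¬(∀q ∀s (J(q,s) ∨ J(s,s))) ∨ (∀q ∃k (¬B(k) ∨ B(q)))) ∨ (∀s J(s,s)))
Push ¬ through the quantifiers and connectives to reach negation normal form:
  ((∀q ∀s (J(q,s) ∨ J(s,s))) ∨ (∀q ∃k (¬B(k) ∨ B(q)))) ∧ (∃s ¬J(s,s))
Rename bound variables to avoid capture: q↦a, s↦u1.
  ((∀q ∀s (J(q,s) ∨ J(s,s))) ∨ (∀a ∃k (¬B(k) ∨ B(a)))) ∧ (∃u1 ¬J(u1,u1))
Pull the quantifiers to the front (each side's bound variable is not free in the other side):
  ∀q ∀s ∀a ∃k ∃u1 ((J(q,s) ∨ J(s,s) ∨ ¬B(k) ∨ B(a)) ∧ ¬J(u1,u1))
The prefix is ∀q ∀s ∀a ∃k ∃u1: 3 universal, 2 existential.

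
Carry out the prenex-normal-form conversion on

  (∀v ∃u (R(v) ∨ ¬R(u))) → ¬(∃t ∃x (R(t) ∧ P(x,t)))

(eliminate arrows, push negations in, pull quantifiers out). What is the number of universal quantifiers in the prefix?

Eliminate → and ↔ using ¬ and ∨.
  ¬(∀v ∃u (R(v) ∨ ¬R(u))) ∨ ¬(∃t ∃x (R(t) ∧ P(x,t)))
Move each ¬ inward, flipping quantifiers it crosses:
  (∃v ∀u (¬R(v) ∧ R(u))) ∨ (∀t ∀x (¬R(t) ∨ ¬P(x,t)))
Pull the quantifiers to the front (each side's bound variable is not free in the other side):
  ∃v ∀u ∀t ∀x (¬R(v) ∧ R(u) ∨ ¬R(t) ∨ ¬P(x,t))
The prefix is ∃v ∀u ∀t ∀x: 3 universal, 1 existential.

3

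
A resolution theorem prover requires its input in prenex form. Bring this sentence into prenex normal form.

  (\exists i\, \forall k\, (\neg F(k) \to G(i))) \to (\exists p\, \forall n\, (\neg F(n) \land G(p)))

First replace A → B with ¬A ∨ B.
  \neg (\exists i\, \forall k\, (\neg \neg F(k) \lor G(i))) \lor (\exists p\, \forall n\, (\neg F(n) \land G(p)))
Drive negations inward (¬∀x A ≡ ∃x ¬A, ¬∃x A ≡ ∀x ¬A, De Morgan for ∧/∨):
  (\forall i\, \exists k\, (\neg F(k) \land \neg G(i))) \lor (\exists p\, \forall n\, (\neg F(n) \land G(p)))
All bound variables are already distinct, so no renaming is needed.
Extract every quantifier outward, since the variables are now distinct and don't occur free across branches:
  \forall i\, \exists k\, \exists p\, \forall n\, (\neg F(k) \land \neg G(i) \lor \neg F(n) \land G(p))

\forall i\, \exists k\, \exists p\, \forall n\, (\neg F(k) \land \neg G(i) \lor \neg F(n) \land G(p))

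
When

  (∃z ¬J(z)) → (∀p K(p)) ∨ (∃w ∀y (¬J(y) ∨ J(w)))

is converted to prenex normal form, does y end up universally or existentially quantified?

First replace A → B with ¬A ∨ B.
  ¬(∃z ¬J(z)) ∨ (∀p K(p)) ∨ (∃w ∀y (¬J(y) ∨ J(w)))
Move each ¬ inward, flipping quantifiers it crosses:
  (∀z J(z)) ∨ (∀p K(p)) ∨ (∃w ∀y (¬J(y) ∨ J(w)))
All bound variables are already distinct, so no renaming is needed.
Pull the quantifiers to the front (each side's bound variable is not free in the other side):
  ∀z ∀p ∃w ∀y (J(z) ∨ K(p) ∨ ¬J(y) ∨ J(w))
The quantifier ∀y sits under an even number of negations (counting the antecedent side of each →), so it remains universal.

universal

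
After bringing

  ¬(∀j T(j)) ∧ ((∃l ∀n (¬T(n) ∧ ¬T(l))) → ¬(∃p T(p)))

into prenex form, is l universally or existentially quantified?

universal

First replace A → B with ¬A ∨ B.
  ¬(∀j T(j)) ∧ (¬(∃l ∀n (¬T(n) ∧ ¬T(l))) ∨ ¬(∃p T(p)))
Push ¬ through the quantifiers and connectives to reach negation normal form:
  (∃j ¬T(j)) ∧ ((∀l ∃n (T(n) ∨ T(l))) ∨ (∀p ¬T(p)))
Pull the quantifiers to the front (each side's bound variable is not free in the other side):
  ∃j ∀l ∃n ∀p (¬T(j) ∧ (T(n) ∨ T(l) ∨ ¬T(p)))
The quantifier ∃l sits under an odd number of negations (counting the antecedent side of each →), so it flips to ∀l.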